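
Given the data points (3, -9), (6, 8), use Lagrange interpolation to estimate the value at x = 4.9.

Lagrange interpolation formula:
P(x) = Σ yᵢ × Lᵢ(x)
where Lᵢ(x) = Π_{j≠i} (x - xⱼ)/(xᵢ - xⱼ)

L_0(4.9) = (4.9 - 6)/(3 - 6) = 0.366667
L_1(4.9) = (4.9 - 3)/(6 - 3) = 0.633333

P(4.9) = (-9)×L_0(4.9) + 8×L_1(4.9)
P(4.9) = 1.766667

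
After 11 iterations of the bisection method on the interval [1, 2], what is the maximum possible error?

Bisection error bound: |error| ≤ (b-a)/2^n
|error| ≤ (2 - 1)/2^11 = 1/2^11
|error| ≤ 0.0004882812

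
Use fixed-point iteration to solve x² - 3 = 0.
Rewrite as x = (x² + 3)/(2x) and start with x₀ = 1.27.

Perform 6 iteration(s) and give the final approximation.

Equation: x² - 3 = 0
Fixed-point form: x = (x² + 3)/(2x)
x₀ = 1.27

x_1 = g(1.270000) = 1.816102
x_2 = g(1.816102) = 1.733996
x_3 = g(1.733996) = 1.732052
x_4 = g(1.732052) = 1.732051
x_5 = g(1.732051) = 1.732051
x_6 = g(1.732051) = 1.732051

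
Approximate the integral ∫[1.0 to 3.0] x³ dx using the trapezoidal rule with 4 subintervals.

f(x) = x³
a = 1.0, b = 3.0, n = 4
h = (b - a)/n = 0.500000

Trapezoidal rule: (h/2)[f(x₀) + 2f(x₁) + 2f(x₂) + ... + f(xₙ)]

x_0 = 1.0000, f(x_0) = 1.000000, coefficient = 1
x_1 = 1.5000, f(x_1) = 3.375000, coefficient = 2
x_2 = 2.0000, f(x_2) = 8.000000, coefficient = 2
x_3 = 2.5000, f(x_3) = 15.625000, coefficient = 2
x_4 = 3.0000, f(x_4) = 27.000000, coefficient = 1

I ≈ (0.500000/2) × 82.000000 = 20.500000
Exact value: 20.000000
Error: 0.500000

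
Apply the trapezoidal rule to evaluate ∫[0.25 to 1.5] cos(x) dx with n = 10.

f(x) = cos(x)
a = 0.25, b = 1.5, n = 10
h = (b - a)/n = 0.125000

Trapezoidal rule: (h/2)[f(x₀) + 2f(x₁) + 2f(x₂) + ... + f(xₙ)]

x_0 = 0.2500, f(x_0) = 0.968912, coefficient = 1
x_1 = 0.3750, f(x_1) = 0.930508, coefficient = 2
x_2 = 0.5000, f(x_2) = 0.877583, coefficient = 2
x_3 = 0.6250, f(x_3) = 0.810963, coefficient = 2
x_4 = 0.7500, f(x_4) = 0.731689, coefficient = 2
x_5 = 0.8750, f(x_5) = 0.640997, coefficient = 2
x_6 = 1.0000, f(x_6) = 0.540302, coefficient = 2
x_7 = 1.1250, f(x_7) = 0.431177, coefficient = 2
x_8 = 1.2500, f(x_8) = 0.315322, coefficient = 2
x_9 = 1.3750, f(x_9) = 0.194548, coefficient = 2
x_10 = 1.5000, f(x_10) = 0.070737, coefficient = 1

I ≈ (0.125000/2) × 11.985825 = 0.749114
Exact value: 0.750091
Error: 0.000977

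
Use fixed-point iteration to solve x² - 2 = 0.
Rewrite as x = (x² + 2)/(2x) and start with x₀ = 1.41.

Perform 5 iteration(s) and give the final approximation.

Equation: x² - 2 = 0
Fixed-point form: x = (x² + 2)/(2x)
x₀ = 1.41

x_1 = g(1.410000) = 1.414220
x_2 = g(1.414220) = 1.414214
x_3 = g(1.414214) = 1.414214
x_4 = g(1.414214) = 1.414214
x_5 = g(1.414214) = 1.414214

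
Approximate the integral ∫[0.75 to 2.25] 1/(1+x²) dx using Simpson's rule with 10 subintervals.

f(x) = 1/(1+x²)
a = 0.75, b = 2.25, n = 10
h = (b - a)/n = 0.150000

Simpson's rule: (h/3)[f(x₀) + 4f(x₁) + 2f(x₂) + ... + f(xₙ)]

x_0 = 0.7500, f(x_0) = 0.640000, coefficient = 1
x_1 = 0.9000, f(x_1) = 0.552486, coefficient = 4
x_2 = 1.0500, f(x_2) = 0.475624, coefficient = 2
x_3 = 1.2000, f(x_3) = 0.409836, coefficient = 4
x_4 = 1.3500, f(x_4) = 0.354296, coefficient = 2
x_5 = 1.5000, f(x_5) = 0.307692, coefficient = 4
x_6 = 1.6500, f(x_6) = 0.268637, coefficient = 2
x_7 = 1.8000, f(x_7) = 0.235849, coefficient = 4
x_8 = 1.9500, f(x_8) = 0.208225, coefficient = 2
x_9 = 2.1000, f(x_9) = 0.184843, coefficient = 4
x_10 = 2.2500, f(x_10) = 0.164948, coefficient = 1

I ≈ (0.150000/3) × 10.181338 = 0.509067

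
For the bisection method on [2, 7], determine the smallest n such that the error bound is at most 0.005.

We need (b-a)/2^n ≤ 0.005
(7 - 2)/2^n ≤ 0.005
5/2^n ≤ 0.005
2^n ≥ 1000
n ≥ log₂(1000) = 9.97
n ≥ 10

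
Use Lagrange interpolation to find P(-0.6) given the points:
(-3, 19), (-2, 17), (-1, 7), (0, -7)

Lagrange interpolation formula:
P(x) = Σ yᵢ × Lᵢ(x)
where Lᵢ(x) = Π_{j≠i} (x - xⱼ)/(xᵢ - xⱼ)

L_0(-0.6) = (-0.6 - (-2))/(-3 - (-2)) × (-0.6 - (-1))/(-3 - (-1)) × (-0.6 - 0)/(-3 - 0) = 0.056000
L_1(-0.6) = (-0.6 - (-3))/(-2 - (-3)) × (-0.6 - (-1))/(-2 - (-1)) × (-0.6 - 0)/(-2 - 0) = -0.288000
L_2(-0.6) = (-0.6 - (-3))/(-1 - (-3)) × (-0.6 - (-2))/(-1 - (-2)) × (-0.6 - 0)/(-1 - 0) = 1.008000
L_3(-0.6) = (-0.6 - (-3))/(0 - (-3)) × (-0.6 - (-2))/(0 - (-2)) × (-0.6 - (-1))/(0 - (-1)) = 0.224000

P(-0.6) = 19×L_0(-0.6) + 17×L_1(-0.6) + 7×L_2(-0.6) + (-7)×L_3(-0.6)
P(-0.6) = 1.656000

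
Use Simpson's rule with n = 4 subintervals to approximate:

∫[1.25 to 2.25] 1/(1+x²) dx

f(x) = 1/(1+x²)
a = 1.25, b = 2.25, n = 4
h = (b - a)/n = 0.250000

Simpson's rule: (h/3)[f(x₀) + 4f(x₁) + 2f(x₂) + ... + f(xₙ)]

x_0 = 1.2500, f(x_0) = 0.390244, coefficient = 1
x_1 = 1.5000, f(x_1) = 0.307692, coefficient = 4
x_2 = 1.7500, f(x_2) = 0.246154, coefficient = 2
x_3 = 2.0000, f(x_3) = 0.200000, coefficient = 4
x_4 = 2.2500, f(x_4) = 0.164948, coefficient = 1

I ≈ (0.250000/3) × 3.078269 = 0.256522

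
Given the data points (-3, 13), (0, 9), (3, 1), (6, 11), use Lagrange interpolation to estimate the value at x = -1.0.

Lagrange interpolation formula:
P(x) = Σ yᵢ × Lᵢ(x)
where Lᵢ(x) = Π_{j≠i} (x - xⱼ)/(xᵢ - xⱼ)

L_0(-1.0) = (-1.0 - 0)/(-3 - 0) × (-1.0 - 3)/(-3 - 3) × (-1.0 - 6)/(-3 - 6) = 0.172840
L_1(-1.0) = (-1.0 - (-3))/(0 - (-3)) × (-1.0 - 3)/(0 - 3) × (-1.0 - 6)/(0 - 6) = 1.037037
L_2(-1.0) = (-1.0 - (-3))/(3 - (-3)) × (-1.0 - 0)/(3 - 0) × (-1.0 - 6)/(3 - 6) = -0.259259
L_3(-1.0) = (-1.0 - (-3))/(6 - (-3)) × (-1.0 - 0)/(6 - 0) × (-1.0 - 3)/(6 - 3) = 0.049383

P(-1.0) = 13×L_0(-1.0) + 9×L_1(-1.0) + 1×L_2(-1.0) + 11×L_3(-1.0)
P(-1.0) = 11.864198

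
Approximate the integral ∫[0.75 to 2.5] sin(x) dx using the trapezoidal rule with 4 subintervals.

f(x) = sin(x)
a = 0.75, b = 2.5, n = 4
h = (b - a)/n = 0.437500

Trapezoidal rule: (h/2)[f(x₀) + 2f(x₁) + 2f(x₂) + ... + f(xₙ)]

x_0 = 0.7500, f(x_0) = 0.681639, coefficient = 1
x_1 = 1.1875, f(x_1) = 0.927437, coefficient = 2
x_2 = 1.6250, f(x_2) = 0.998531, coefficient = 2
x_3 = 2.0625, f(x_3) = 0.881530, coefficient = 2
x_4 = 2.5000, f(x_4) = 0.598472, coefficient = 1

I ≈ (0.437500/2) × 6.895107 = 1.508305
Exact value: 1.532832
Error: 0.024528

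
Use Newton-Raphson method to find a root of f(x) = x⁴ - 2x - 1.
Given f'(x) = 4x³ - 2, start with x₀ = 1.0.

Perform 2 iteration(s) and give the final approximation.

f(x) = x⁴ - 2x - 1
f'(x) = 4x³ - 2
x₀ = 1.0

Newton-Raphson formula: x_{n+1} = x_n - f(x_n)/f'(x_n)

Iteration 1:
  f(1.000000) = -2.000000
  f'(1.000000) = 2.000000
  x_1 = 1.000000 - (-2.000000)/2.000000 = 2.000000
Iteration 2:
  f(2.000000) = 11.000000
  f'(2.000000) = 30.000000
  x_2 = 2.000000 - 11.000000/30.000000 = 1.633333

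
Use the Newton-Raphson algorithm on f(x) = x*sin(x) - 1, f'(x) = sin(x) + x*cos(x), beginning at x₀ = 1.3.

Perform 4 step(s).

f(x) = x*sin(x) - 1
f'(x) = sin(x) + x*cos(x)
x₀ = 1.3

Newton-Raphson formula: x_{n+1} = x_n - f(x_n)/f'(x_n)

Iteration 1:
  f(1.300000) = 0.252626
  f'(1.300000) = 1.311307
  x_1 = 1.300000 - 0.252626/1.311307 = 1.107348
Iteration 2:
  f(1.107348) = -0.009459
  f'(1.107348) = 1.389540
  x_2 = 1.107348 - (-0.009459)/1.389540 = 1.114155
Iteration 3:
  f(1.114155) = -0.000002
  f'(1.114155) = 1.388810
  x_3 = 1.114155 - (-0.000002)/1.388810 = 1.114157
Iteration 4:
  f(1.114157) = 0.000000
  f'(1.114157) = 1.388809
  x_4 = 1.114157 - 0.000000/1.388809 = 1.114157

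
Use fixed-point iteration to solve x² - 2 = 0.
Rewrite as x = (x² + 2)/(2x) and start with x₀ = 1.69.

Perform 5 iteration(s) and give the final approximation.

Equation: x² - 2 = 0
Fixed-point form: x = (x² + 2)/(2x)
x₀ = 1.69

x_1 = g(1.690000) = 1.436716
x_2 = g(1.436716) = 1.414390
x_3 = g(1.414390) = 1.414214
x_4 = g(1.414214) = 1.414214
x_5 = g(1.414214) = 1.414214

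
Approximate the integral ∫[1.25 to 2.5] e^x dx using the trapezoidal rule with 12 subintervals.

f(x) = e^x
a = 1.25, b = 2.5, n = 12
h = (b - a)/n = 0.104167

Trapezoidal rule: (h/2)[f(x₀) + 2f(x₁) + 2f(x₂) + ... + f(xₙ)]

x_0 = 1.2500, f(x_0) = 3.490343, coefficient = 1
x_1 = 1.3542, f(x_1) = 3.873532, coefficient = 2
x_2 = 1.4583, f(x_2) = 4.298789, coefficient = 2
x_3 = 1.5625, f(x_3) = 4.770733, coefficient = 2
x_4 = 1.6667, f(x_4) = 5.294490, coefficient = 2
x_5 = 1.7708, f(x_5) = 5.875748, coefficient = 2
x_6 = 1.8750, f(x_6) = 6.520819, coefficient = 2
x_7 = 1.9792, f(x_7) = 7.236710, coefficient = 2
x_8 = 2.0833, f(x_8) = 8.031195, coefficient = 2
x_9 = 2.1875, f(x_9) = 8.912903, coefficient = 2
x_10 = 2.2917, f(x_10) = 9.891410, coefficient = 2
x_11 = 2.3958, f(x_11) = 10.977342, coefficient = 2
x_12 = 2.5000, f(x_12) = 12.182494, coefficient = 1

I ≈ (0.104167/2) × 167.040177 = 8.700009
Exact value: 8.692151
Error: 0.007858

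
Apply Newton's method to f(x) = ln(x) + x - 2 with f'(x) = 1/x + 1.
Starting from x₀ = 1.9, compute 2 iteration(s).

f(x) = ln(x) + x - 2
f'(x) = 1/x + 1
x₀ = 1.9

Newton-Raphson formula: x_{n+1} = x_n - f(x_n)/f'(x_n)

Iteration 1:
  f(1.900000) = 0.541854
  f'(1.900000) = 1.526316
  x_1 = 1.900000 - 0.541854/1.526316 = 1.544992
Iteration 2:
  f(1.544992) = -0.019989
  f'(1.544992) = 1.647252
  x_2 = 1.544992 - (-0.019989)/1.647252 = 1.557127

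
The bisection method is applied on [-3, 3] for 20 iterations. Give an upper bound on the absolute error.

Bisection error bound: |error| ≤ (b-a)/2^n
|error| ≤ (3 - (-3))/2^20 = 6/2^20
|error| ≤ 0.0000057220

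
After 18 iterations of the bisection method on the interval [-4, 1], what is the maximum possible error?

Bisection error bound: |error| ≤ (b-a)/2^n
|error| ≤ (1 - (-4))/2^18 = 5/2^18
|error| ≤ 0.0000190735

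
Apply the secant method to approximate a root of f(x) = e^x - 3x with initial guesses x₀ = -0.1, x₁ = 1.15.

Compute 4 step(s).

f(x) = e^x - 3x
x₀ = -0.1, x₁ = 1.15

Secant formula: x_{n+1} = x_n - f(x_n)(x_n - x_{n-1})/(f(x_n) - f(x_{n-1}))

Iteration 1:
  f(-0.100000) = 1.204837
  f(1.150000) = -0.291807
  x_2 = 1.150000 - (-0.291807)×(1.150000 - (-0.100000))/(-0.291807 - 1.204837)
       = 0.906282
Iteration 2:
  f(1.150000) = -0.291807
  f(0.906282) = -0.243743
  x_3 = 0.906282 - (-0.243743)×(0.906282 - 1.150000)/(-0.243743 - (-0.291807))
       = -0.329666
Iteration 3:
  f(0.906282) = -0.243743
  f(-0.329666) = 1.708162
  x_4 = -0.329666 - 1.708162×(-0.329666 - 0.906282)/(1.708162 - (-0.243743))
       = 0.751944
Iteration 4:
  f(-0.329666) = 1.708162
  f(0.751944) = -0.134712
  x_5 = 0.751944 - (-0.134712)×(0.751944 - (-0.329666))/(-0.134712 - 1.708162)
       = 0.672879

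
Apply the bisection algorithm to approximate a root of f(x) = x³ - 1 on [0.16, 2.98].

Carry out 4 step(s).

f(x) = x³ - 1
Initial interval: [0.16, 2.98]

Iteration 1:
  c_1 = (0.160000 + 2.980000)/2 = 1.570000
  f(c_1) = f(1.570000) = 2.869893
  f(a) × f(c) < 0, new interval: [0.160000, 1.570000]
Iteration 2:
  c_2 = (0.160000 + 1.570000)/2 = 0.865000
  f(c_2) = f(0.865000) = -0.352785
  f(a) × f(c) ≥ 0, new interval: [0.865000, 1.570000]
Iteration 3:
  c_3 = (0.865000 + 1.570000)/2 = 1.217500
  f(c_3) = f(1.217500) = 0.804708
  f(a) × f(c) < 0, new interval: [0.865000, 1.217500]
Iteration 4:
  c_4 = (0.865000 + 1.217500)/2 = 1.041250
  f(c_4) = f(1.041250) = 0.128925
  f(a) × f(c) < 0, new interval: [0.865000, 1.041250]

After 4 iteration(s), the approximation is c_4 = 1.041250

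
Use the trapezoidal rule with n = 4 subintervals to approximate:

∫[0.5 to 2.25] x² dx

f(x) = x²
a = 0.5, b = 2.25, n = 4
h = (b - a)/n = 0.437500

Trapezoidal rule: (h/2)[f(x₀) + 2f(x₁) + 2f(x₂) + ... + f(xₙ)]

x_0 = 0.5000, f(x_0) = 0.250000, coefficient = 1
x_1 = 0.9375, f(x_1) = 0.878906, coefficient = 2
x_2 = 1.3750, f(x_2) = 1.890625, coefficient = 2
x_3 = 1.8125, f(x_3) = 3.285156, coefficient = 2
x_4 = 2.2500, f(x_4) = 5.062500, coefficient = 1

I ≈ (0.437500/2) × 17.421875 = 3.811035
Exact value: 3.755208
Error: 0.055827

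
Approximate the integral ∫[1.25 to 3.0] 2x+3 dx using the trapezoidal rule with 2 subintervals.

f(x) = 2x+3
a = 1.25, b = 3.0, n = 2
h = (b - a)/n = 0.875000

Trapezoidal rule: (h/2)[f(x₀) + 2f(x₁) + 2f(x₂) + ... + f(xₙ)]

x_0 = 1.2500, f(x_0) = 5.500000, coefficient = 1
x_1 = 2.1250, f(x_1) = 7.250000, coefficient = 2
x_2 = 3.0000, f(x_2) = 9.000000, coefficient = 1

I ≈ (0.875000/2) × 29.000000 = 12.687500
Exact value: 12.687500
Error: 0.000000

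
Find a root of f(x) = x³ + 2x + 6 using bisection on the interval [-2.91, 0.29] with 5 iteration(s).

f(x) = x³ + 2x + 6
Initial interval: [-2.91, 0.29]

Iteration 1:
  c_1 = (-2.910000 + 0.290000)/2 = -1.310000
  f(c_1) = f(-1.310000) = 1.131909
  f(a) × f(c) < 0, new interval: [-2.910000, -1.310000]
Iteration 2:
  c_2 = (-2.910000 + (-1.310000))/2 = -2.110000
  f(c_2) = f(-2.110000) = -7.613931
  f(a) × f(c) ≥ 0, new interval: [-2.110000, -1.310000]
Iteration 3:
  c_3 = (-2.110000 + (-1.310000))/2 = -1.710000
  f(c_3) = f(-1.710000) = -2.420211
  f(a) × f(c) ≥ 0, new interval: [-1.710000, -1.310000]
Iteration 4:
  c_4 = (-1.710000 + (-1.310000))/2 = -1.510000
  f(c_4) = f(-1.510000) = -0.462951
  f(a) × f(c) ≥ 0, new interval: [-1.510000, -1.310000]
Iteration 5:
  c_5 = (-1.510000 + (-1.310000))/2 = -1.410000
  f(c_5) = f(-1.410000) = 0.376779
  f(a) × f(c) < 0, new interval: [-1.510000, -1.410000]

After 5 iteration(s), the approximation is c_5 = -1.410000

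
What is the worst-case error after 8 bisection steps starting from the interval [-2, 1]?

Bisection error bound: |error| ≤ (b-a)/2^n
|error| ≤ (1 - (-2))/2^8 = 3/2^8
|error| ≤ 0.0117187500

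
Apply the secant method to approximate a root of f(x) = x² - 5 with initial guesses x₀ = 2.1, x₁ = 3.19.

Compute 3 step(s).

f(x) = x² - 5
x₀ = 2.1, x₁ = 3.19

Secant formula: x_{n+1} = x_n - f(x_n)(x_n - x_{n-1})/(f(x_n) - f(x_{n-1}))

Iteration 1:
  f(2.100000) = -0.590000
  f(3.190000) = 5.176100
  x_2 = 3.190000 - 5.176100×(3.190000 - 2.100000)/(5.176100 - (-0.590000))
       = 2.211531
Iteration 2:
  f(3.190000) = 5.176100
  f(2.211531) = -0.109130
  x_3 = 2.211531 - (-0.109130)×(2.211531 - 3.190000)/(-0.109130 - 5.176100)
       = 2.231735
Iteration 3:
  f(2.211531) = -0.109130
  f(2.231735) = -0.019360
  x_4 = 2.231735 - (-0.019360)×(2.231735 - 2.211531)/(-0.019360 - (-0.109130))
       = 2.236092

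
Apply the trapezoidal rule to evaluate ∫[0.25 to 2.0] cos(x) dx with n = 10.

f(x) = cos(x)
a = 0.25, b = 2.0, n = 10
h = (b - a)/n = 0.175000

Trapezoidal rule: (h/2)[f(x₀) + 2f(x₁) + 2f(x₂) + ... + f(xₙ)]

x_0 = 0.2500, f(x_0) = 0.968912, coefficient = 1
x_1 = 0.4250, f(x_1) = 0.911039, coefficient = 2
x_2 = 0.6000, f(x_2) = 0.825336, coefficient = 2
x_3 = 0.7750, f(x_3) = 0.714421, coefficient = 2
x_4 = 0.9500, f(x_4) = 0.581683, coefficient = 2
x_5 = 1.1250, f(x_5) = 0.431177, coefficient = 2
x_6 = 1.3000, f(x_6) = 0.267499, coefficient = 2
x_7 = 1.4750, f(x_7) = 0.095650, coefficient = 2
x_8 = 1.6500, f(x_8) = -0.079121, coefficient = 2
x_9 = 1.8250, f(x_9) = -0.251475, coefficient = 2
x_10 = 2.0000, f(x_10) = -0.416147, coefficient = 1

I ≈ (0.175000/2) × 7.545182 = 0.660203
Exact value: 0.661893
Error: 0.001690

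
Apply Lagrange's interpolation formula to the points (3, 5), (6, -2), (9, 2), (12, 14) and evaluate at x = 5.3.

Lagrange interpolation formula:
P(x) = Σ yᵢ × Lᵢ(x)
where Lᵢ(x) = Π_{j≠i} (x - xⱼ)/(xᵢ - xⱼ)

L_0(5.3) = (5.3 - 6)/(3 - 6) × (5.3 - 9)/(3 - 9) × (5.3 - 12)/(3 - 12) = 0.107117
L_1(5.3) = (5.3 - 3)/(6 - 3) × (5.3 - 9)/(6 - 9) × (5.3 - 12)/(6 - 12) = 1.055870
L_2(5.3) = (5.3 - 3)/(9 - 3) × (5.3 - 6)/(9 - 6) × (5.3 - 12)/(9 - 12) = -0.199759
L_3(5.3) = (5.3 - 3)/(12 - 3) × (5.3 - 6)/(12 - 6) × (5.3 - 9)/(12 - 9) = 0.036772

P(5.3) = 5×L_0(5.3) + (-2)×L_1(5.3) + 2×L_2(5.3) + 14×L_3(5.3)
P(5.3) = -1.460870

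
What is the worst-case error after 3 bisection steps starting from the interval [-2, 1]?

Bisection error bound: |error| ≤ (b-a)/2^n
|error| ≤ (1 - (-2))/2^3 = 3/2^3
|error| ≤ 0.3750000000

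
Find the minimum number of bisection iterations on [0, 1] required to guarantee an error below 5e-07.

We need (b-a)/2^n ≤ 5e-07
(1 - 0)/2^n ≤ 5e-07
1/2^n ≤ 5e-07
2^n ≥ 2000000
n ≥ log₂(2000000) = 20.93
n ≥ 21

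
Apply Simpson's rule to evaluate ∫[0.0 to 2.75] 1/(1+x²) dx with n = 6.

f(x) = 1/(1+x²)
a = 0.0, b = 2.75, n = 6
h = (b - a)/n = 0.458333

Simpson's rule: (h/3)[f(x₀) + 4f(x₁) + 2f(x₂) + ... + f(xₙ)]

x_0 = 0.0000, f(x_0) = 1.000000, coefficient = 1
x_1 = 0.4583, f(x_1) = 0.826399, coefficient = 4
x_2 = 0.9167, f(x_2) = 0.543396, coefficient = 2
x_3 = 1.3750, f(x_3) = 0.345946, coefficient = 4
x_4 = 1.8333, f(x_4) = 0.229299, coefficient = 2
x_5 = 2.2917, f(x_5) = 0.159956, coefficient = 4
x_6 = 2.7500, f(x_6) = 0.116788, coefficient = 1

I ≈ (0.458333/3) × 7.991381 = 1.220905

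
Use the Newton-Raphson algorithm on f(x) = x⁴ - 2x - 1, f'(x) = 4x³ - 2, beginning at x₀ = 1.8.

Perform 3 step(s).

f(x) = x⁴ - 2x - 1
f'(x) = 4x³ - 2
x₀ = 1.8

Newton-Raphson formula: x_{n+1} = x_n - f(x_n)/f'(x_n)

Iteration 1:
  f(1.800000) = 5.897600
  f'(1.800000) = 21.328000
  x_1 = 1.800000 - 5.897600/21.328000 = 1.523481
Iteration 2:
  f(1.523481) = 1.340051
  f'(1.523481) = 12.143960
  x_2 = 1.523481 - 1.340051/12.143960 = 1.413134
Iteration 3:
  f(1.413134) = 0.161530
  f'(1.413134) = 9.287812
  x_3 = 1.413134 - 0.161530/9.287812 = 1.395742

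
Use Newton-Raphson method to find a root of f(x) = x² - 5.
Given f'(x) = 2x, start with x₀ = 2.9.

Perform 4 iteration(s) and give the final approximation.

f(x) = x² - 5
f'(x) = 2x
x₀ = 2.9

Newton-Raphson formula: x_{n+1} = x_n - f(x_n)/f'(x_n)

Iteration 1:
  f(2.900000) = 3.410000
  f'(2.900000) = 5.800000
  x_1 = 2.900000 - 3.410000/5.800000 = 2.312069
Iteration 2:
  f(2.312069) = 0.345663
  f'(2.312069) = 4.624138
  x_2 = 2.312069 - 0.345663/4.624138 = 2.237317
Iteration 3:
  f(2.237317) = 0.005588
  f'(2.237317) = 4.474634
  x_3 = 2.237317 - 0.005588/4.474634 = 2.236068
Iteration 4:
  f(2.236068) = 0.000002
  f'(2.236068) = 4.472137
  x_4 = 2.236068 - 0.000002/4.472137 = 2.236068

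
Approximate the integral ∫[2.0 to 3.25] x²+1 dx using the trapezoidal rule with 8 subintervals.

f(x) = x²+1
a = 2.0, b = 3.25, n = 8
h = (b - a)/n = 0.156250

Trapezoidal rule: (h/2)[f(x₀) + 2f(x₁) + 2f(x₂) + ... + f(xₙ)]

x_0 = 2.0000, f(x_0) = 5.000000, coefficient = 1
x_1 = 2.1562, f(x_1) = 5.649414, coefficient = 2
x_2 = 2.3125, f(x_2) = 6.347656, coefficient = 2
x_3 = 2.4688, f(x_3) = 7.094727, coefficient = 2
x_4 = 2.6250, f(x_4) = 7.890625, coefficient = 2
x_5 = 2.7812, f(x_5) = 8.735352, coefficient = 2
x_6 = 2.9375, f(x_6) = 9.628906, coefficient = 2
x_7 = 3.0938, f(x_7) = 10.571289, coefficient = 2
x_8 = 3.2500, f(x_8) = 11.562500, coefficient = 1

I ≈ (0.156250/2) × 128.398438 = 10.031128
Exact value: 10.026042
Error: 0.005086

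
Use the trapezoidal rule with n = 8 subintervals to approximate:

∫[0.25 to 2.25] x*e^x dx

f(x) = x*e^x
a = 0.25, b = 2.25, n = 8
h = (b - a)/n = 0.250000

Trapezoidal rule: (h/2)[f(x₀) + 2f(x₁) + 2f(x₂) + ... + f(xₙ)]

x_0 = 0.2500, f(x_0) = 0.321006, coefficient = 1
x_1 = 0.5000, f(x_1) = 0.824361, coefficient = 2
x_2 = 0.7500, f(x_2) = 1.587750, coefficient = 2
x_3 = 1.0000, f(x_3) = 2.718282, coefficient = 2
x_4 = 1.2500, f(x_4) = 4.362929, coefficient = 2
x_5 = 1.5000, f(x_5) = 6.722534, coefficient = 2
x_6 = 1.7500, f(x_6) = 10.070555, coefficient = 2
x_7 = 2.0000, f(x_7) = 14.778112, coefficient = 2
x_8 = 2.2500, f(x_8) = 21.347406, coefficient = 1

I ≈ (0.250000/2) × 103.797455 = 12.974682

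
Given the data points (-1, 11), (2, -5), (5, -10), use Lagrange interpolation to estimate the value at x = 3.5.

Lagrange interpolation formula:
P(x) = Σ yᵢ × Lᵢ(x)
where Lᵢ(x) = Π_{j≠i} (x - xⱼ)/(xᵢ - xⱼ)

L_0(3.5) = (3.5 - 2)/(-1 - 2) × (3.5 - 5)/(-1 - 5) = -0.125000
L_1(3.5) = (3.5 - (-1))/(2 - (-1)) × (3.5 - 5)/(2 - 5) = 0.750000
L_2(3.5) = (3.5 - (-1))/(5 - (-1)) × (3.5 - 2)/(5 - 2) = 0.375000

P(3.5) = 11×L_0(3.5) + (-5)×L_1(3.5) + (-10)×L_2(3.5)
P(3.5) = -8.875000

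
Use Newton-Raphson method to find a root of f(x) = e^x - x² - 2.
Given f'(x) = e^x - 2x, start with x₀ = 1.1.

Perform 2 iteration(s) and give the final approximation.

f(x) = e^x - x² - 2
f'(x) = e^x - 2x
x₀ = 1.1

Newton-Raphson formula: x_{n+1} = x_n - f(x_n)/f'(x_n)

Iteration 1:
  f(1.100000) = -0.205834
  f'(1.100000) = 0.804166
  x_1 = 1.100000 - (-0.205834)/0.804166 = 1.355960
Iteration 2:
  f(1.355960) = 0.041856
  f'(1.355960) = 1.168564
  x_2 = 1.355960 - 0.041856/1.168564 = 1.320141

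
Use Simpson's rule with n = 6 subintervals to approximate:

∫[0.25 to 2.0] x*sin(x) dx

f(x) = x*sin(x)
a = 0.25, b = 2.0, n = 6
h = (b - a)/n = 0.291667

Simpson's rule: (h/3)[f(x₀) + 4f(x₁) + 2f(x₂) + ... + f(xₙ)]

x_0 = 0.2500, f(x_0) = 0.061851, coefficient = 1
x_1 = 0.5417, f(x_1) = 0.279264, coefficient = 4
x_2 = 0.8333, f(x_2) = 0.616814, coefficient = 2
x_3 = 1.1250, f(x_3) = 1.015051, coefficient = 4
x_4 = 1.4167, f(x_4) = 1.399873, coefficient = 2
x_5 = 1.7083, f(x_5) = 1.692201, coefficient = 4
x_6 = 2.0000, f(x_6) = 1.818595, coefficient = 1

I ≈ (0.291667/3) × 17.859885 = 1.736378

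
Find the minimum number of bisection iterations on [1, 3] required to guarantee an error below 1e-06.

We need (b-a)/2^n ≤ 1e-06
(3 - 1)/2^n ≤ 1e-06
2/2^n ≤ 1e-06
2^n ≥ 2000000
n ≥ log₂(2000000) = 20.93
n ≥ 21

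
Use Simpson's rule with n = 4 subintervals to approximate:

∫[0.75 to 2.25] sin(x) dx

f(x) = sin(x)
a = 0.75, b = 2.25, n = 4
h = (b - a)/n = 0.375000

Simpson's rule: (h/3)[f(x₀) + 4f(x₁) + 2f(x₂) + ... + f(xₙ)]

x_0 = 0.7500, f(x_0) = 0.681639, coefficient = 1
x_1 = 1.1250, f(x_1) = 0.902268, coefficient = 4
x_2 = 1.5000, f(x_2) = 0.997495, coefficient = 2
x_3 = 1.8750, f(x_3) = 0.954086, coefficient = 4
x_4 = 2.2500, f(x_4) = 0.778073, coefficient = 1

I ≈ (0.375000/3) × 10.880115 = 1.360014
Exact value: 1.359862
Error: 0.000152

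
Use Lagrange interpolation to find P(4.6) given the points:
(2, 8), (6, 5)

Lagrange interpolation formula:
P(x) = Σ yᵢ × Lᵢ(x)
where Lᵢ(x) = Π_{j≠i} (x - xⱼ)/(xᵢ - xⱼ)

L_0(4.6) = (4.6 - 6)/(2 - 6) = 0.350000
L_1(4.6) = (4.6 - 2)/(6 - 2) = 0.650000

P(4.6) = 8×L_0(4.6) + 5×L_1(4.6)
P(4.6) = 6.050000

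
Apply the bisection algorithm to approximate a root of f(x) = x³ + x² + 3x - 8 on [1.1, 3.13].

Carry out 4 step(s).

f(x) = x³ + x² + 3x - 8
Initial interval: [1.1, 3.13]

Iteration 1:
  c_1 = (1.100000 + 3.130000)/2 = 2.115000
  f(c_1) = f(2.115000) = 12.279096
  f(a) × f(c) < 0, new interval: [1.100000, 2.115000]
Iteration 2:
  c_2 = (1.100000 + 2.115000)/2 = 1.607500
  f(c_2) = f(1.607500) = 3.560427
  f(a) × f(c) < 0, new interval: [1.100000, 1.607500]
Iteration 3:
  c_3 = (1.100000 + 1.607500)/2 = 1.353750
  f(c_3) = f(1.353750) = 0.374824
  f(a) × f(c) < 0, new interval: [1.100000, 1.353750]
Iteration 4:
  c_4 = (1.100000 + 1.353750)/2 = 1.226875
  f(c_4) = f(1.226875) = -0.967433
  f(a) × f(c) ≥ 0, new interval: [1.226875, 1.353750]

After 4 iteration(s), the approximation is c_4 = 1.226875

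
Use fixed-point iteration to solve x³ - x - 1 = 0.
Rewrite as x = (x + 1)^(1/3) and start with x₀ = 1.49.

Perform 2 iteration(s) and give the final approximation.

Equation: x³ - x - 1 = 0
Fixed-point form: x = (x + 1)^(1/3)
x₀ = 1.49

x_1 = g(1.490000) = 1.355397
x_2 = g(1.355397) = 1.330520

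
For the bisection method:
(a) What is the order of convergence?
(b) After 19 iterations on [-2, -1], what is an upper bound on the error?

(a) Bisection has linear (order 1) convergence; the error is halved each step.

(b) Error bound = (b-a)/2^n = (-1 - (-2))/2^{19}
    = 1/2^{19}

(a) 1 (linear); (b) error ≤ 1.91e-06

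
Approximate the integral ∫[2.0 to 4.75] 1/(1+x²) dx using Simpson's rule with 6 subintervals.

f(x) = 1/(1+x²)
a = 2.0, b = 4.75, n = 6
h = (b - a)/n = 0.458333

Simpson's rule: (h/3)[f(x₀) + 4f(x₁) + 2f(x₂) + ... + f(xₙ)]

x_0 = 2.0000, f(x_0) = 0.200000, coefficient = 1
x_1 = 2.4583, f(x_1) = 0.141977, coefficient = 4
x_2 = 2.9167, f(x_2) = 0.105186, coefficient = 2
x_3 = 3.3750, f(x_3) = 0.080706, coefficient = 4
x_4 = 3.8333, f(x_4) = 0.063717, coefficient = 2
x_5 = 4.2917, f(x_5) = 0.051498, coefficient = 4
x_6 = 4.7500, f(x_6) = 0.042440, coefficient = 1

I ≈ (0.458333/3) × 1.676969 = 0.256204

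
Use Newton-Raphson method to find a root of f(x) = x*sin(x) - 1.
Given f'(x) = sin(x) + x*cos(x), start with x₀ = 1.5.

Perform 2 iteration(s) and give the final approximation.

f(x) = x*sin(x) - 1
f'(x) = sin(x) + x*cos(x)
x₀ = 1.5

Newton-Raphson formula: x_{n+1} = x_n - f(x_n)/f'(x_n)

Iteration 1:
  f(1.500000) = 0.496242
  f'(1.500000) = 1.103601
  x_1 = 1.500000 - 0.496242/1.103601 = 1.050342
Iteration 2:
  f(1.050342) = -0.088730
  f'(1.050342) = 1.389902
  x_2 = 1.050342 - (-0.088730)/1.389902 = 1.114181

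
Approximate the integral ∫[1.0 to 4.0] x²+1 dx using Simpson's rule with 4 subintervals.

f(x) = x²+1
a = 1.0, b = 4.0, n = 4
h = (b - a)/n = 0.750000

Simpson's rule: (h/3)[f(x₀) + 4f(x₁) + 2f(x₂) + ... + f(xₙ)]

x_0 = 1.0000, f(x_0) = 2.000000, coefficient = 1
x_1 = 1.7500, f(x_1) = 4.062500, coefficient = 4
x_2 = 2.5000, f(x_2) = 7.250000, coefficient = 2
x_3 = 3.2500, f(x_3) = 11.562500, coefficient = 4
x_4 = 4.0000, f(x_4) = 17.000000, coefficient = 1

I ≈ (0.750000/3) × 96.000000 = 24.000000
Exact value: 24.000000
Error: 0.000000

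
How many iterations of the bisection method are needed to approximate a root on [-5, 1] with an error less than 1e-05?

We need (b-a)/2^n ≤ 1e-05
(1 - (-5))/2^n ≤ 1e-05
6/2^n ≤ 1e-05
2^n ≥ 600000
n ≥ log₂(600000) = 19.19
n ≥ 20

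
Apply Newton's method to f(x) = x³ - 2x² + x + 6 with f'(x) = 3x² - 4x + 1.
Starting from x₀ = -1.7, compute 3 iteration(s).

f(x) = x³ - 2x² + x + 6
f'(x) = 3x² - 4x + 1
x₀ = -1.7

Newton-Raphson formula: x_{n+1} = x_n - f(x_n)/f'(x_n)

Iteration 1:
  f(-1.700000) = -6.393000
  f'(-1.700000) = 16.470000
  x_1 = -1.700000 - (-6.393000)/16.470000 = -1.311840
Iteration 2:
  f(-1.311840) = -1.011262
  f'(-1.311840) = 11.410129
  x_2 = -1.311840 - (-1.011262)/11.410129 = -1.223211
Iteration 3:
  f(-1.223211) = -0.045927
  f'(-1.223211) = 10.381582
  x_3 = -1.223211 - (-0.045927)/10.381582 = -1.218787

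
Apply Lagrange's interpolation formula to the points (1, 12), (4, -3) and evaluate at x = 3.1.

Lagrange interpolation formula:
P(x) = Σ yᵢ × Lᵢ(x)
where Lᵢ(x) = Π_{j≠i} (x - xⱼ)/(xᵢ - xⱼ)

L_0(3.1) = (3.1 - 4)/(1 - 4) = 0.300000
L_1(3.1) = (3.1 - 1)/(4 - 1) = 0.700000

P(3.1) = 12×L_0(3.1) + (-3)×L_1(3.1)
P(3.1) = 1.500000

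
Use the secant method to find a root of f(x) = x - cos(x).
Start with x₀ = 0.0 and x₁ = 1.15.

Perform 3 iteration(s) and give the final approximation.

f(x) = x - cos(x)
x₀ = 0.0, x₁ = 1.15

Secant formula: x_{n+1} = x_n - f(x_n)(x_n - x_{n-1})/(f(x_n) - f(x_{n-1}))

Iteration 1:
  f(0.000000) = -1.000000
  f(1.150000) = 0.741513
  x_2 = 1.150000 - 0.741513×(1.150000 - 0.000000)/(0.741513 - (-1.000000))
       = 0.660346
Iteration 2:
  f(1.150000) = 0.741513
  f(0.660346) = -0.129435
  x_3 = 0.660346 - (-0.129435)×(0.660346 - 1.150000)/(-0.129435 - 0.741513)
       = 0.733115
Iteration 3:
  f(0.660346) = -0.129435
  f(0.733115) = -0.009979
  x_4 = 0.733115 - (-0.009979)×(0.733115 - 0.660346)/(-0.009979 - (-0.129435))
       = 0.739194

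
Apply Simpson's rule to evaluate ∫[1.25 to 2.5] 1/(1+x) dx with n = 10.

f(x) = 1/(1+x)
a = 1.25, b = 2.5, n = 10
h = (b - a)/n = 0.125000

Simpson's rule: (h/3)[f(x₀) + 4f(x₁) + 2f(x₂) + ... + f(xₙ)]

x_0 = 1.2500, f(x_0) = 0.444444, coefficient = 1
x_1 = 1.3750, f(x_1) = 0.421053, coefficient = 4
x_2 = 1.5000, f(x_2) = 0.400000, coefficient = 2
x_3 = 1.6250, f(x_3) = 0.380952, coefficient = 4
x_4 = 1.7500, f(x_4) = 0.363636, coefficient = 2
x_5 = 1.8750, f(x_5) = 0.347826, coefficient = 4
x_6 = 2.0000, f(x_6) = 0.333333, coefficient = 2
x_7 = 2.1250, f(x_7) = 0.320000, coefficient = 4
x_8 = 2.2500, f(x_8) = 0.307692, coefficient = 2
x_9 = 2.3750, f(x_9) = 0.296296, coefficient = 4
x_10 = 2.5000, f(x_10) = 0.285714, coefficient = 1

I ≈ (0.125000/3) × 10.603992 = 0.441833
Exact value: 0.441833
Error: 0.000000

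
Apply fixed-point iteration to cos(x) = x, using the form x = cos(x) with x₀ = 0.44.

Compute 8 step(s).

Equation: cos(x) = x
Fixed-point form: x = cos(x)
x₀ = 0.44

x_1 = g(0.440000) = 0.904752
x_2 = g(0.904752) = 0.617881
x_3 = g(0.617881) = 0.815108
x_4 = g(0.815108) = 0.685790
x_5 = g(0.685790) = 0.773919
x_6 = g(0.773919) = 0.715177
x_7 = g(0.715177) = 0.754977
x_8 = g(0.754977) = 0.728287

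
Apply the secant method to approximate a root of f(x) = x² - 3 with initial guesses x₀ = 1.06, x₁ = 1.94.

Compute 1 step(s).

f(x) = x² - 3
x₀ = 1.06, x₁ = 1.94

Secant formula: x_{n+1} = x_n - f(x_n)(x_n - x_{n-1})/(f(x_n) - f(x_{n-1}))

Iteration 1:
  f(1.060000) = -1.876400
  f(1.940000) = 0.763600
  x_2 = 1.940000 - 0.763600×(1.940000 - 1.060000)/(0.763600 - (-1.876400))
       = 1.685467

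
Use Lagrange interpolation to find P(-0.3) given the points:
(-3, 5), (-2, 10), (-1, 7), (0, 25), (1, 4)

Lagrange interpolation formula:
P(x) = Σ yᵢ × Lᵢ(x)
where Lᵢ(x) = Π_{j≠i} (x - xⱼ)/(xᵢ - xⱼ)

L_0(-0.3) = (-0.3 - (-2))/(-3 - (-2)) × (-0.3 - (-1))/(-3 - (-1)) × (-0.3 - 0)/(-3 - 0) × (-0.3 - 1)/(-3 - 1) = 0.019337
L_1(-0.3) = (-0.3 - (-3))/(-2 - (-3)) × (-0.3 - (-1))/(-2 - (-1)) × (-0.3 - 0)/(-2 - 0) × (-0.3 - 1)/(-2 - 1) = -0.122850
L_2(-0.3) = (-0.3 - (-3))/(-1 - (-3)) × (-0.3 - (-2))/(-1 - (-2)) × (-0.3 - 0)/(-1 - 0) × (-0.3 - 1)/(-1 - 1) = 0.447525
L_3(-0.3) = (-0.3 - (-3))/(0 - (-3)) × (-0.3 - (-2))/(0 - (-2)) × (-0.3 - (-1))/(0 - (-1)) × (-0.3 - 1)/(0 - 1) = 0.696150
L_4(-0.3) = (-0.3 - (-3))/(1 - (-3)) × (-0.3 - (-2))/(1 - (-2)) × (-0.3 - (-1))/(1 - (-1)) × (-0.3 - 0)/(1 - 0) = -0.040162

P(-0.3) = 5×L_0(-0.3) + 10×L_1(-0.3) + 7×L_2(-0.3) + 25×L_3(-0.3) + 4×L_4(-0.3)
P(-0.3) = 19.243963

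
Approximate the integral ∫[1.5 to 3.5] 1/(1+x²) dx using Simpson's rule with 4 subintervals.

f(x) = 1/(1+x²)
a = 1.5, b = 3.5, n = 4
h = (b - a)/n = 0.500000

Simpson's rule: (h/3)[f(x₀) + 4f(x₁) + 2f(x₂) + ... + f(xₙ)]

x_0 = 1.5000, f(x_0) = 0.307692, coefficient = 1
x_1 = 2.0000, f(x_1) = 0.200000, coefficient = 4
x_2 = 2.5000, f(x_2) = 0.137931, coefficient = 2
x_3 = 3.0000, f(x_3) = 0.100000, coefficient = 4
x_4 = 3.5000, f(x_4) = 0.075472, coefficient = 1

I ≈ (0.500000/3) × 1.859026 = 0.309838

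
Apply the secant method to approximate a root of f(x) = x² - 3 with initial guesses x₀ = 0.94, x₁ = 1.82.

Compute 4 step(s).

f(x) = x² - 3
x₀ = 0.94, x₁ = 1.82

Secant formula: x_{n+1} = x_n - f(x_n)(x_n - x_{n-1})/(f(x_n) - f(x_{n-1}))

Iteration 1:
  f(0.940000) = -2.116400
  f(1.820000) = 0.312400
  x_2 = 1.820000 - 0.312400×(1.820000 - 0.940000)/(0.312400 - (-2.116400))
       = 1.706812
Iteration 2:
  f(1.820000) = 0.312400
  f(1.706812) = -0.086794
  x_3 = 1.706812 - (-0.086794)×(1.706812 - 1.820000)/(-0.086794 - 0.312400)
       = 1.731421
Iteration 3:
  f(1.706812) = -0.086794
  f(1.731421) = -0.002180
  x_4 = 1.731421 - (-0.002180)×(1.731421 - 1.706812)/(-0.002180 - (-0.086794))
       = 1.732055
Iteration 4:
  f(1.731421) = -0.002180
  f(1.732055) = 0.000016
  x_5 = 1.732055 - 0.000016×(1.732055 - 1.731421)/(0.000016 - (-0.002180))
       = 1.732051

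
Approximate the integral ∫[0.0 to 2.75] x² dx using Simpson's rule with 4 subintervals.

f(x) = x²
a = 0.0, b = 2.75, n = 4
h = (b - a)/n = 0.687500

Simpson's rule: (h/3)[f(x₀) + 4f(x₁) + 2f(x₂) + ... + f(xₙ)]

x_0 = 0.0000, f(x_0) = 0.000000, coefficient = 1
x_1 = 0.6875, f(x_1) = 0.472656, coefficient = 4
x_2 = 1.3750, f(x_2) = 1.890625, coefficient = 2
x_3 = 2.0625, f(x_3) = 4.253906, coefficient = 4
x_4 = 2.7500, f(x_4) = 7.562500, coefficient = 1

I ≈ (0.687500/3) × 30.250000 = 6.932292
Exact value: 6.932292
Error: 0.000000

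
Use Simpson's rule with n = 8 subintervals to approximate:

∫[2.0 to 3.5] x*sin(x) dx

f(x) = x*sin(x)
a = 2.0, b = 3.5, n = 8
h = (b - a)/n = 0.187500

Simpson's rule: (h/3)[f(x₀) + 4f(x₁) + 2f(x₂) + ... + f(xₙ)]

x_0 = 2.0000, f(x_0) = 1.818595, coefficient = 1
x_1 = 2.1875, f(x_1) = 1.784539, coefficient = 4
x_2 = 2.3750, f(x_2) = 1.647502, coefficient = 2
x_3 = 2.5625, f(x_3) = 1.402366, coefficient = 4
x_4 = 2.7500, f(x_4) = 1.049568, coefficient = 2
x_5 = 2.9375, f(x_5) = 0.595369, coefficient = 4
x_6 = 3.1250, f(x_6) = 0.051850, coefficient = 2
x_7 = 3.3125, f(x_7) = -0.563379, coefficient = 4
x_8 = 3.5000, f(x_8) = -1.227741, coefficient = 1

I ≈ (0.187500/3) × 18.964273 = 1.185267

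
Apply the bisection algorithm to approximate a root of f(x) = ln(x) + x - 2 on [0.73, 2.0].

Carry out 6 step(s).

f(x) = ln(x) + x - 2
Initial interval: [0.73, 2.0]

Iteration 1:
  c_1 = (0.730000 + 2.000000)/2 = 1.365000
  f(c_1) = f(1.365000) = -0.323846
  f(a) × f(c) ≥ 0, new interval: [1.365000, 2.000000]
Iteration 2:
  c_2 = (1.365000 + 2.000000)/2 = 1.682500
  f(c_2) = f(1.682500) = 0.202781
  f(a) × f(c) < 0, new interval: [1.365000, 1.682500]
Iteration 3:
  c_3 = (1.365000 + 1.682500)/2 = 1.523750
  f(c_3) = f(1.523750) = -0.055076
  f(a) × f(c) ≥ 0, new interval: [1.523750, 1.682500]
Iteration 4:
  c_4 = (1.523750 + 1.682500)/2 = 1.603125
  f(c_4) = f(1.603125) = 0.075080
  f(a) × f(c) < 0, new interval: [1.523750, 1.603125]
Iteration 5:
  c_5 = (1.523750 + 1.603125)/2 = 1.563438
  f(c_5) = f(1.563438) = 0.010324
  f(a) × f(c) < 0, new interval: [1.523750, 1.563438]
Iteration 6:
  c_6 = (1.523750 + 1.563438)/2 = 1.543594
  f(c_6) = f(1.543594) = -0.022293
  f(a) × f(c) ≥ 0, new interval: [1.543594, 1.563438]

After 6 iteration(s), the approximation is c_6 = 1.543594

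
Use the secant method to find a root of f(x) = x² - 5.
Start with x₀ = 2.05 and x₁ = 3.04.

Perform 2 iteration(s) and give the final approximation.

f(x) = x² - 5
x₀ = 2.05, x₁ = 3.04

Secant formula: x_{n+1} = x_n - f(x_n)(x_n - x_{n-1})/(f(x_n) - f(x_{n-1}))

Iteration 1:
  f(2.050000) = -0.797500
  f(3.040000) = 4.241600
  x_2 = 3.040000 - 4.241600×(3.040000 - 2.050000)/(4.241600 - (-0.797500))
       = 2.206680
Iteration 2:
  f(3.040000) = 4.241600
  f(2.206680) = -0.130564
  x_3 = 2.206680 - (-0.130564)×(2.206680 - 3.040000)/(-0.130564 - 4.241600)
       = 2.231565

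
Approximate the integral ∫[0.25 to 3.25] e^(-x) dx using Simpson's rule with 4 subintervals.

f(x) = e^(-x)
a = 0.25, b = 3.25, n = 4
h = (b - a)/n = 0.750000

Simpson's rule: (h/3)[f(x₀) + 4f(x₁) + 2f(x₂) + ... + f(xₙ)]

x_0 = 0.2500, f(x_0) = 0.778801, coefficient = 1
x_1 = 1.0000, f(x_1) = 0.367879, coefficient = 4
x_2 = 1.7500, f(x_2) = 0.173774, coefficient = 2
x_3 = 2.5000, f(x_3) = 0.082085, coefficient = 4
x_4 = 3.2500, f(x_4) = 0.038774, coefficient = 1

I ≈ (0.750000/3) × 2.964981 = 0.741245
Exact value: 0.740027
Error: 0.001219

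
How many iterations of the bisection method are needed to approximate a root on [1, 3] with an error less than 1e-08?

We need (b-a)/2^n ≤ 1e-08
(3 - 1)/2^n ≤ 1e-08
2/2^n ≤ 1e-08
2^n ≥ 200000000
n ≥ log₂(200000000) = 27.58
n ≥ 28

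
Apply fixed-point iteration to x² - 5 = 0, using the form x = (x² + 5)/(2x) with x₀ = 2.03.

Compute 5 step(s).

Equation: x² - 5 = 0
Fixed-point form: x = (x² + 5)/(2x)
x₀ = 2.03

x_1 = g(2.030000) = 2.246527
x_2 = g(2.246527) = 2.236092
x_3 = g(2.236092) = 2.236068
x_4 = g(2.236068) = 2.236068
x_5 = g(2.236068) = 2.236068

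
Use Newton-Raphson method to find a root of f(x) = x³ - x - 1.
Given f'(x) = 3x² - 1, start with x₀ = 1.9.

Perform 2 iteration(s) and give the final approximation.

f(x) = x³ - x - 1
f'(x) = 3x² - 1
x₀ = 1.9

Newton-Raphson formula: x_{n+1} = x_n - f(x_n)/f'(x_n)

Iteration 1:
  f(1.900000) = 3.959000
  f'(1.900000) = 9.830000
  x_1 = 1.900000 - 3.959000/9.830000 = 1.497253
Iteration 2:
  f(1.497253) = 0.859240
  f'(1.497253) = 5.725302
  x_2 = 1.497253 - 0.859240/5.725302 = 1.347176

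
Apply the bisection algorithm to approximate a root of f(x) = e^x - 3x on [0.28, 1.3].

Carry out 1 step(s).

f(x) = e^x - 3x
Initial interval: [0.28, 1.3]

Iteration 1:
  c_1 = (0.280000 + 1.300000)/2 = 0.790000
  f(c_1) = f(0.790000) = -0.166604
  f(a) × f(c) < 0, new interval: [0.280000, 0.790000]

After 1 iteration(s), the approximation is c_1 = 0.790000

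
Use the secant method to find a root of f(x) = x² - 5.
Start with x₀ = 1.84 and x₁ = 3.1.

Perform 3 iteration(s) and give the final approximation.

f(x) = x² - 5
x₀ = 1.84, x₁ = 3.1

Secant formula: x_{n+1} = x_n - f(x_n)(x_n - x_{n-1})/(f(x_n) - f(x_{n-1}))

Iteration 1:
  f(1.840000) = -1.614400
  f(3.100000) = 4.610000
  x_2 = 3.100000 - 4.610000×(3.100000 - 1.840000)/(4.610000 - (-1.614400))
       = 2.166802
Iteration 2:
  f(3.100000) = 4.610000
  f(2.166802) = -0.304971
  x_3 = 2.166802 - (-0.304971)×(2.166802 - 3.100000)/(-0.304971 - 4.610000)
       = 2.224706
Iteration 3:
  f(2.166802) = -0.304971
  f(2.224706) = -0.050683
  x_4 = 2.224706 - (-0.050683)×(2.224706 - 2.166802)/(-0.050683 - (-0.304971))
       = 2.236247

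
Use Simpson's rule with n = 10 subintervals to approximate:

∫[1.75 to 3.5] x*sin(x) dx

f(x) = x*sin(x)
a = 1.75, b = 3.5, n = 10
h = (b - a)/n = 0.175000

Simpson's rule: (h/3)[f(x₀) + 4f(x₁) + 2f(x₂) + ... + f(xₙ)]

x_0 = 1.7500, f(x_0) = 1.721975, coefficient = 1
x_1 = 1.9250, f(x_1) = 1.805502, coefficient = 4
x_2 = 2.1000, f(x_2) = 1.812740, coefficient = 2
x_3 = 2.2750, f(x_3) = 1.733840, coefficient = 4
x_4 = 2.4500, f(x_4) = 1.562524, coefficient = 2
x_5 = 2.6250, f(x_5) = 1.296541, coefficient = 4
x_6 = 2.8000, f(x_6) = 0.937967, coefficient = 2
x_7 = 2.9750, f(x_7) = 0.493324, coefficient = 4
x_8 = 3.1500, f(x_8) = -0.026483, coefficient = 2
x_9 = 3.3250, f(x_9) = -0.606416, coefficient = 4
x_10 = 3.5000, f(x_10) = -1.227741, coefficient = 1

I ≈ (0.175000/3) × 27.958888 = 1.630935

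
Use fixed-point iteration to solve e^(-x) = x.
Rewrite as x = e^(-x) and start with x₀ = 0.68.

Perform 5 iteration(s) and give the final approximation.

Equation: e^(-x) = x
Fixed-point form: x = e^(-x)
x₀ = 0.68

x_1 = g(0.680000) = 0.506617
x_2 = g(0.506617) = 0.602531
x_3 = g(0.602531) = 0.547425
x_4 = g(0.547425) = 0.578438
x_5 = g(0.578438) = 0.560774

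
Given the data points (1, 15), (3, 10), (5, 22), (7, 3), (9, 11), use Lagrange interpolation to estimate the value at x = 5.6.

Lagrange interpolation formula:
P(x) = Σ yᵢ × Lᵢ(x)
where Lᵢ(x) = Π_{j≠i} (x - xⱼ)/(xᵢ - xⱼ)

L_0(5.6) = (5.6 - 3)/(1 - 3) × (5.6 - 5)/(1 - 5) × (5.6 - 7)/(1 - 7) × (5.6 - 9)/(1 - 9) = 0.019337
L_1(5.6) = (5.6 - 1)/(3 - 1) × (5.6 - 5)/(3 - 5) × (5.6 - 7)/(3 - 7) × (5.6 - 9)/(3 - 9) = -0.136850
L_2(5.6) = (5.6 - 1)/(5 - 1) × (5.6 - 3)/(5 - 3) × (5.6 - 7)/(5 - 7) × (5.6 - 9)/(5 - 9) = 0.889525
L_3(5.6) = (5.6 - 1)/(7 - 1) × (5.6 - 3)/(7 - 3) × (5.6 - 5)/(7 - 5) × (5.6 - 9)/(7 - 9) = 0.254150
L_4(5.6) = (5.6 - 1)/(9 - 1) × (5.6 - 3)/(9 - 3) × (5.6 - 5)/(9 - 5) × (5.6 - 7)/(9 - 7) = -0.026162

P(5.6) = 15×L_0(5.6) + 10×L_1(5.6) + 22×L_2(5.6) + 3×L_3(5.6) + 11×L_4(5.6)
P(5.6) = 18.965775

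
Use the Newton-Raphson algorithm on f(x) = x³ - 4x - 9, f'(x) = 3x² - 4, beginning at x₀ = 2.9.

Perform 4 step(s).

f(x) = x³ - 4x - 9
f'(x) = 3x² - 4
x₀ = 2.9

Newton-Raphson formula: x_{n+1} = x_n - f(x_n)/f'(x_n)

Iteration 1:
  f(2.900000) = 3.789000
  f'(2.900000) = 21.230000
  x_1 = 2.900000 - 3.789000/21.230000 = 2.721526
Iteration 2:
  f(2.721526) = 0.271435
  f'(2.721526) = 18.220114
  x_2 = 2.721526 - 0.271435/18.220114 = 2.706629
Iteration 3:
  f(2.706629) = 0.001809
  f'(2.706629) = 17.977515
  x_3 = 2.706629 - 0.001809/17.977515 = 2.706528
Iteration 4:
  f(2.706528) = 0.000000
  f'(2.706528) = 17.975881
  x_4 = 2.706528 - 0.000000/17.975881 = 2.706528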